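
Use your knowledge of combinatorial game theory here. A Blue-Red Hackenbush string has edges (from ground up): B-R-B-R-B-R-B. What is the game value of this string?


Edges (from ground): B-R-B-R-B-R-B
By Berlekamp's sign-expansion rule, a Blue-Red Hackenbush stalk has the value of the surreal number whose sign sequence is the edge sequence with B -> + and R -> -.
Sign sequence: +-+-+-+
Trace the sign expansion in the surreal number tree, starting from 0:
Edge 1: B (sign +) -> bounds (0, +inf), value = 1
Edge 2: R (sign -) -> bounds (0, 1), value = 1/2
Edge 3: B (sign +) -> bounds (1/2, 1), value = 3/4
Edge 4: R (sign -) -> bounds (1/2, 3/4), value = 5/8
Edge 5: B (sign +) -> bounds (5/8, 3/4), value = 11/16
Edge 6: R (sign -) -> bounds (5/8, 11/16), value = 21/32
Edge 7: B (sign +) -> bounds (21/32, 11/16), value = 43/64
Game value = 43/64

43/64


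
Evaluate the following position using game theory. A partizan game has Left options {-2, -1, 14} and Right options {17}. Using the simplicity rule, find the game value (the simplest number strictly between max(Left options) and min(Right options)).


Left options: {-2, -1, 14}, max = 14
Right options: {17}, min = 17
All options are numbers and max(Left) < min(Right), so by the simplicity theorem the value is the simplest (earliest-born) number strictly between 14 and 17.
Integers 15 through 16 all lie strictly between 14 and 17.
Among integers, the simplest (lowest birthday = smallest |n|; 0 is born on day 0, +-n on day n) is 15.
No non-integer in the interval can be simpler: if x is a non-integer in the interval, then floor(x) or ceil(x) also lies in the interval (the interval contains an integer), and both are proper prefixes of x's sign expansion, i.e. born earlier. So the game value is 15.
Game value = 15

15


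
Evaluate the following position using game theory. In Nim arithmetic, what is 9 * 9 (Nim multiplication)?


Nim multiplication is bilinear over XOR: (u XOR v) * w = (u*w) XOR (v*w).
So we split each operand into its bit components and XOR the pairwise Nim products.
9 = 1 + 8 (as XOR of powers of 2).
9 = 1 + 8 (as XOR of powers of 2).
Using the standard Nim-product table on single bits:
  2*2 = 3,   2*4 = 8,   2*8 = 12,
  4*4 = 6,   4*8 = 11,  8*8 = 13,
and  1*x = x (identity), k*l = l*k (commutative).
Pairwise Nim products:
  1 * 1 = 1
  1 * 8 = 8
  8 * 1 = 8
  8 * 8 = 13
XOR them: 1 XOR 8 XOR 8 XOR 13 = 12.
Result: 9 * 9 = 12 (in Nim).

12


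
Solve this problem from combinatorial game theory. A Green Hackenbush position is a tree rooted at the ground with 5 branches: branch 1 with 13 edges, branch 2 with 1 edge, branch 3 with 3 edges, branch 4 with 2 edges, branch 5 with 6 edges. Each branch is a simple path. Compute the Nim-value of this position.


The tree has 5 branches from the ground vertex.
In Green Hackenbush, the Nim-value of a simple path of length k is k.
Branch 1: length 13, Nim-value = 13
Branch 2: length 1, Nim-value = 1
Branch 3: length 3, Nim-value = 3
Branch 4: length 2, Nim-value = 2
Branch 5: length 6, Nim-value = 6
Total Nim-value = XOR of all branch values:
0 XOR 13 = 13
13 XOR 1 = 12
12 XOR 3 = 15
15 XOR 2 = 13
13 XOR 6 = 11
Nim-value of the tree = 11

11


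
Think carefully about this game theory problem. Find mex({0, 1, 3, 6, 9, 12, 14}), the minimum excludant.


Set = {0, 1, 3, 6, 9, 12, 14}
0 is in the set.
1 is in the set.
2 is NOT in the set. This is the mex.
mex = 2

2


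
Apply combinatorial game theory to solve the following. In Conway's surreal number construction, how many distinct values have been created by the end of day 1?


Day 0: {|} = 0 is born. Count = 1.
Day n: the number of surreal numbers born by day n is 2^(n+1) - 1.
By day 0: 2^1 - 1 = 1
By day 1: 2^2 - 1 = 3
By day 1: 3 surreal numbers.

3


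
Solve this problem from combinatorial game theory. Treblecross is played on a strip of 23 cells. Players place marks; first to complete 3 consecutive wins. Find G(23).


Treblecross: place X on empty cells; 3-in-a-row wins.
Playing within two cells of an existing X lets the opponent win at once, so sensible play treats the cells i-2..i+2 around each X as dead. The player left with no safe cell loses, so this is a normal-play take-away game on strips of safe cells.
Placing X at cell i (0-indexed) of a strip of k safe cells leaves independent strips of sizes max(0, i-2) and max(0, k-i-3). Hence G(k) = mex{ G(max(0,i-2)) XOR G(max(0,k-i-3)) : 0 <= i < k }, with G(0) = 0.
G(1): splits (0,0):0^0=0 -> mex({0}) = 1
G(2): splits (0,0):0^0=0 -> mex({0}) = 1
G(3): splits (0,0):0^0=0 -> mex({0}) = 1
G(4): splits (0,1):0^1=1 (0,0):0^0=0 -> mex({0, 1}) = 2
G(5): splits (0,2):0^1=1 (0,1):0^1=1 (0,0):0^0=0 -> mex({0, 1}) = 2
G(6) = mex({1}) = 0
G(7) = mex({0, 1, 2}) = 3
G(8) = mex({0, 1, 2}) = 3
G(9) = mex({0, 2}) = 1
G(10) = mex({0, 2, 3}) = 1
G(11) = mex({0, 3}) = 1
G(12) = mex({1, 3}) = 0
G(13) = mex({0, 1, 2, 3}) = 4
G(14) = mex({0, 1, 2}) = 3
G(15) = mex({0, 1, 2}) = 3
G(16) = mex({0, 1, 2, 4}) = 3
G(17) = mex({0, 1, 3, 4}) = 2
G(18) = mex({0, 1, 3, 4}) = 2
G(19) = mex({0, 1, 3, 5}) = 2
G(20) = mex({0, 1, 2, 3, 5}) = 4
G(21) = mex({0, 1, 2, 3, 5}) = 4
G(22) = mex({1, 2, 6}) = 0
G(23) = mex({0, 1, 2, 3, 4, 6}) = 5
Therefore G(23) = 5.

5


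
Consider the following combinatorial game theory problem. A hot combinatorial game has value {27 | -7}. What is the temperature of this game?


The game is {27 | -7}, a switch {a | b} with numbers a > b.
Cooling {a | b} by t gives {a - t | b + t}, which stops being hot when a - t = b + t, i.e. at t = (a - b)/2. So the temperature of a switch is (a - b)/2.
Temperature = (Left option - Right option) / 2
= (27 - (-7)) / 2
= 34 / 2
= 17

17


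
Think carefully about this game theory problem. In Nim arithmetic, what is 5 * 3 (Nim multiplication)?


Nim multiplication is bilinear over XOR: (u XOR v) * w = (u*w) XOR (v*w).
So we split each operand into its bit components and XOR the pairwise Nim products.
5 = 1 + 4 (as XOR of powers of 2).
3 = 1 + 2 (as XOR of powers of 2).
Using the standard Nim-product table on single bits:
  2*2 = 3,   2*4 = 8,   2*8 = 12,
  4*4 = 6,   4*8 = 11,  8*8 = 13,
and  1*x = x (identity), k*l = l*k (commutative).
Pairwise Nim products:
  1 * 1 = 1
  1 * 2 = 2
  4 * 1 = 4
  4 * 2 = 8
XOR them: 1 XOR 2 XOR 4 XOR 8 = 15.
Result: 5 * 3 = 15 (in Nim).

15


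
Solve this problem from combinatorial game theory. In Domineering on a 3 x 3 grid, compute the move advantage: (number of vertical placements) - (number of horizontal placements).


Board is 3 x 3 (rows x cols).
Left (vertical) placements: (rows-1) * cols = 2 * 3 = 6
Right (horizontal) placements: rows * (cols-1) = 3 * 2 = 6
Advantage = Left - Right = 6 - 6 = 0

0


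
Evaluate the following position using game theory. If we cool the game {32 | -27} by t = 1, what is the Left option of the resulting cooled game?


Original game: {32 | -27} (a switch {a | b} with a > b).
Cooling by t (for t below the temperature (a - b)/2 = 59/2) taxes each move by t: {a | b} cooled by t is {a - t | b + t}.
Cooling amount: t = 1
Cooled Left option: 32 - 1 = 31
Cooled Right option: -27 + 1 = -26
Cooled game: {31 | -26}
Left option = 31

31


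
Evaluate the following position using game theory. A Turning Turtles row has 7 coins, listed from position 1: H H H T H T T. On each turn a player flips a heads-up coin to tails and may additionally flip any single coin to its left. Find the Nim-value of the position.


Coins: H H H T H T T
Key fact: a single head at position k behaves exactly like a Nim heap of size k (turning it to T and optionally flipping a coin at j < k corresponds to moving the heap from k to j, or to 0), and heads combine as a disjunctive sum (two heads at the same place would cancel, matching j XOR j = 0). So the Nim-value is the XOR of the 1-indexed positions of the heads.
Face-up positions (1-indexed): [1, 2, 3, 5]
XOR 0 with 1: 0 XOR 1 = 1
XOR 1 with 2: 1 XOR 2 = 3
XOR 3 with 3: 3 XOR 3 = 0
XOR 0 with 5: 0 XOR 5 = 5
Nim-value = 5

5


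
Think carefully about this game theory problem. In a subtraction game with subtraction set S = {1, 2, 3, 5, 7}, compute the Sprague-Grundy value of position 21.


The subtraction set is S = {1, 2, 3, 5, 7}.
G(k) = mex{ G(k - s) : s in S, s <= k }. We compute iteratively: G(0) = 0.
G(1) = mex({0}) = 1
G(2) = mex({0, 1}) = 2
G(3) = mex({0, 1, 2}) = 3
G(4) = mex({1, 2, 3}) = 0
G(5) = mex({0, 2, 3}) = 1
G(6) = mex({0, 1, 3}) = 2
G(7) = mex({0, 1, 2}) = 3
G(8) = mex({1, 2, 3}) = 0
G(9) = mex({0, 2, 3}) = 1
G(10) = mex({0, 1, 3}) = 2
Observe that G(4)..G(10) = 0, 1, 2, 3, 0, 1, 2 repeats G(0)..G(6) = 0, 1, 2, 3, 0, 1, 2.
For k >= max(S) = 7, G(k) is determined by the previous 7 values G(k-7)..G(k-1); a window of 7 consecutive values has recurred shifted by 4, so by induction G(k + 4) = G(k) for all k >= 0: the sequence is periodic from the start with period 4.
One period: G(0..3) = 0, 1, 2, 3.
21 mod 4 = 1, so G(21) = G(1) = 1.

1


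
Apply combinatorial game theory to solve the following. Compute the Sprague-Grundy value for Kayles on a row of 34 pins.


Kayles: a move removes 1 or 2 adjacent pins from a contiguous row.
Removing pins from a row of k leaves two independent rows (a, b) with a + b = k - 1 (one pin) or a + b = k - 2 (two pins); an end removal gives a = 0.
By Sprague-Grundy, G(k) = mex{ G(a) XOR G(b) } over all these splits. G(0) = 0.
G(1): splits (0,0):0^0=0 -> mex({0}) = 1
G(2): splits (0,1):0^1=1 (0,0):0^0=0 -> mex({0, 1}) = 2
G(3): splits (0,2):0^2=2 (1,1):1^1=0 (0,1):0^1=1 -> mex({0, 1, 2}) = 3
G(4): splits (0,3):0^3=3 (1,2):1^2=3 (0,2):0^2=2 (1,1):1^1=0 -> mex({0, 2, 3}) = 1
G(5): splits (0,4):0^1=1 (1,3):1^3=2 (2,2):2^2=0 (0,3):0^3=3 (1,2):1^2=3 -> mex({0, 1, 2, 3}) = 4
G(6) = mex({0, 1, 2, 4}) = 3
G(7) = mex({0, 1, 3, 4, 5}) = 2
G(8) = mex({0, 2, 3, 5, 6}) = 1
G(9) = mex({0, 1, 2, 3, 6, 7}) = 4
G(10) = mex({0, 1, 3, 4, 5, 7}) = 2
G(11) = mex({0, 1, 2, 3, 4, 5}) = 6
G(12) = mex({0, 1, 2, 3, 5, 6, 7}) = 4
G(13) = mex({0, 2, 3, 4, 6, 7}) = 1
G(14) = mex({0, 1, 4, 5, 6, 7}) = 2
G(15) = mex({0, 1, 2, 3, 4, 5, 6}) = 7
G(16) = mex({0, 2, 3, 5, 6, 7}) = 1
G(17) = mex({0, 1, 2, 3, 5, 6, 7}) = 4
G(18) = mex({0, 1, 2, 4, 5, 6}) = 3
G(19) = mex({0, 1, 3, 4, 5, 7}) = 2
G(20) = mex({0, 2, 3, 4, 5, 6, 7}) = 1
G(21) = mex({0, 1, 2, 3, 5, 6, 7}) = 4
G(22) = mex({0, 1, 2, 3, 4, 5, 7}) = 6
G(23) = mex({0, 1, 2, 3, 4, 5, 6}) = 7
G(24) = mex({0, 1, 2, 3, 5, 6, 7}) = 4
G(25) = mex({0, 2, 3, 4, 6, 7}) = 1
G(26) = mex({0, 1, 3, 4, 5, 6, 7}) = 2
G(27) = mex({0, 1, 2, 3, 4, 5, 6, 7}) = 8
G(28) = mex({0, 1, 2, 3, 4, 6, 7, 8}) = 5
G(29) = mex({0, 1, 2, 3, 5, 6, 7, 8, 9}) = 4
G(30) = mex({0, 1, 2, 3, 4, 5, 6, 9, 10}) = 7
G(31) = mex({0, 1, 3, 4, 5, 7, 10, 11}) = 2
G(32) = mex({0, 2, 3, 4, 5, 6, 7, 9, 11}) = 1
G(33) = mex({0, 1, 2, 3, 4, 5, 6, 7, 9, 12}) = 8
G(34) = mex({0, 1, 2, 3, 4, 5, 7, 8, 11, 12}) = 6
Therefore G(34) = 6.

6


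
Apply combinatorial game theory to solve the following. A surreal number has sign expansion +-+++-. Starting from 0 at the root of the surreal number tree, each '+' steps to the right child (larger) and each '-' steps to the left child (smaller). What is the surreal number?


Sign expansion: +-+++-
Rule: track bounds (lo, hi), initially (-inf, +inf). On '+', the current value becomes lo and we move to the simplest number in (value, hi): value + 1 if hi = +inf, otherwise the midpoint (value + hi)/2. On '-', the current value becomes hi and we move to value - 1 if lo = -inf, otherwise the midpoint (lo + value)/2.
Start at 0.
Step 1: sign = +, move right. Bounds: (0, +inf). Value = 1
Step 2: sign = -, move left. Bounds: (0, 1). Value = 1/2
Step 3: sign = +, move right. Bounds: (1/2, 1). Value = 3/4
Step 4: sign = +, move right. Bounds: (3/4, 1). Value = 7/8
Step 5: sign = +, move right. Bounds: (7/8, 1). Value = 15/16
Step 6: sign = -, move left. Bounds: (7/8, 15/16). Value = 29/32
The surreal number with sign expansion +-+++- is 29/32.

29/32


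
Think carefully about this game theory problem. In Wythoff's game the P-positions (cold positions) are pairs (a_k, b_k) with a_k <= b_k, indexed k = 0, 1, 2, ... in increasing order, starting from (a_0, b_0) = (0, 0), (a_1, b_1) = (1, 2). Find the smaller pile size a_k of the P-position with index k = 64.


By Wythoff's theorem, a_k = floor(k * phi) and b_k = floor(k * phi^2) = a_k + k, where phi = (1 + sqrt(5))/2 is the golden ratio.
phi = (1 + sqrt(5))/2 = 1.618034
k = 64
k * phi = 64 * 1.618034 = 103.554175
a_64 = floor(k * phi) = 103

103


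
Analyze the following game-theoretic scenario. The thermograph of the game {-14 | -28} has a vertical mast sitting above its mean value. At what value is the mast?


Game = {-14 | -28}, a switch {a | b} with numbers a > b.
Its thermograph has left wall a - t and right wall b + t, which meet at t = (a - b)/2, where both equal (a + b)/2. So the mast (mean value) is at (a + b)/2.
Mean = (-14 + (-28))/2 = -42/2 = -21

-21


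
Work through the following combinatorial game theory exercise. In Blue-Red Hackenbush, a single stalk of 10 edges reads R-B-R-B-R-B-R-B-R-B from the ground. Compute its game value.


Edges (from ground): R-B-R-B-R-B-R-B-R-B
By Berlekamp's sign-expansion rule, a Blue-Red Hackenbush stalk has the value of the surreal number whose sign sequence is the edge sequence with B -> + and R -> -.
Sign sequence: -+-+-+-+-+
Trace the sign expansion in the surreal number tree, starting from 0:
Edge 1: R (sign -) -> bounds (-inf, 0), value = -1
Edge 2: B (sign +) -> bounds (-1, 0), value = -1/2
Edge 3: R (sign -) -> bounds (-1, -1/2), value = -3/4
Edge 4: B (sign +) -> bounds (-3/4, -1/2), value = -5/8
Edge 5: R (sign -) -> bounds (-3/4, -5/8), value = -11/16
Edge 6: B (sign +) -> bounds (-11/16, -5/8), value = -21/32
Edge 7: R (sign -) -> bounds (-11/16, -21/32), value = -43/64
Edge 8: B (sign +) -> bounds (-43/64, -21/32), value = -85/128
Edge 9: R (sign -) -> bounds (-43/64, -85/128), value = -171/256
Edge 10: B (sign +) -> bounds (-171/256, -85/128), value = -341/512
Game value = -341/512

-341/512


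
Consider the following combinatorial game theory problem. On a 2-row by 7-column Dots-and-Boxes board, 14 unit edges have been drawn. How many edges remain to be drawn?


Grid: 2 x 7 boxes, i.e. 3 rows and 8 columns of dots.
Horizontal edges: (rows + 1) * cols = 3 * 7 = 21
Vertical edges: rows * (cols + 1) = 2 * 8 = 16
Total edges: 21 + 16 = 37
Edges drawn: 14
Remaining: 37 - 14 = 23

23


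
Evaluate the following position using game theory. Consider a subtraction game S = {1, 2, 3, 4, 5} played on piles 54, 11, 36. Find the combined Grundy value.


Subtraction set: {1, 2, 3, 4, 5}
For this subtraction set, G(n) = n mod 6 (period = max + 1 = 6).
Pile 1 (size 54): G(54) = 54 mod 6 = 0
Pile 2 (size 11): G(11) = 11 mod 6 = 5
Pile 3 (size 36): G(36) = 36 mod 6 = 0
Total Grundy value = XOR of all: 0 XOR 5 XOR 0 = 5

5


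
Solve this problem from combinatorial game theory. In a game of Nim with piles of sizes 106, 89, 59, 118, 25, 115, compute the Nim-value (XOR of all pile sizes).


We need the XOR (exclusive or) of all pile sizes.
After XOR-ing pile 1 (size 106): 0 XOR 106 = 106
After XOR-ing pile 2 (size 89): 106 XOR 89 = 51
After XOR-ing pile 3 (size 59): 51 XOR 59 = 8
After XOR-ing pile 4 (size 118): 8 XOR 118 = 126
After XOR-ing pile 5 (size 25): 126 XOR 25 = 103
After XOR-ing pile 6 (size 115): 103 XOR 115 = 20
The Nim-value of this position is 20.

20


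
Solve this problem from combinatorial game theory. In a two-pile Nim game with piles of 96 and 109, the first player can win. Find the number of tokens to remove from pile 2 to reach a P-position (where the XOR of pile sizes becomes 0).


Piles: 96 and 109
Current XOR: 96 XOR 109 = 13 (non-zero, so this is an N-position).
To make the XOR zero, we need to find a move that balances the piles.
For pile 2 (size 109): target = 109 XOR 13 = 96
We reduce pile 2 from 109 to 96.
Tokens removed: 109 - 96 = 13
Verification: 96 XOR 96 = 0

13


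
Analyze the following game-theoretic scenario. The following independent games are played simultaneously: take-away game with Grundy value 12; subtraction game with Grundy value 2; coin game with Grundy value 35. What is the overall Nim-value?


By the Sprague-Grundy theorem, the Grundy value of a sum of games is the XOR of individual Grundy values.
take-away game: Grundy value = 12. Running XOR: 0 XOR 12 = 12
subtraction game: Grundy value = 2. Running XOR: 12 XOR 2 = 14
coin game: Grundy value = 35. Running XOR: 14 XOR 35 = 45
The combined Grundy value is 45.

45


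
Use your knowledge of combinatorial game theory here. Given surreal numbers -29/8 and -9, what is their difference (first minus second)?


x = -29/8, y = -9
Converting to common denominator: 8
x = -29/8, y = -72/8
x - y = -29/8 - -9 = 43/8

43/8


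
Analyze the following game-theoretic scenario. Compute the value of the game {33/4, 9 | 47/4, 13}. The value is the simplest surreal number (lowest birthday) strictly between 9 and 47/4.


Left options: {33/4, 9}, max = 9
Right options: {47/4, 13}, min = 47/4
All options are numbers and max(Left) < min(Right), so by the simplicity theorem the value is the simplest (earliest-born) number strictly between 9 and 47/4.
Integers 10 through 11 all lie strictly between 9 and 47/4.
Among integers, the simplest (lowest birthday = smallest |n|; 0 is born on day 0, +-n on day n) is 10.
No non-integer in the interval can be simpler: if x is a non-integer in the interval, then floor(x) or ceil(x) also lies in the interval (the interval contains an integer), and both are proper prefixes of x's sign expansion, i.e. born earlier. So the game value is 10.
Game value = 10

10


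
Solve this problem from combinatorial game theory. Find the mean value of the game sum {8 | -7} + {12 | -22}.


G1 = {8 | -7}, G2 = {12 | -22}
Each is a switch {a | b} with numbers a > b; its mean value is (a + b)/2, and mean value is additive over game sums: m(G1 + G2) = m(G1) + m(G2).
Mean of G1 = (8 + (-7))/2 = 1/2 = 1/2
Mean of G2 = (12 + (-22))/2 = -10/2 = -5
Mean of G1 + G2 = 1/2 + -5 = -9/2

-9/2


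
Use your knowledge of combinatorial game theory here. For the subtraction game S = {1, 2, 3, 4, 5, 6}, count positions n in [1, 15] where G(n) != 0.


Subtraction set S = {1, 2, 3, 4, 5, 6}, so G(n) = n mod 7.
G(n) = 0 when n is a multiple of 7.
Multiples of 7 in [1, 15]: 2
N-positions (nonzero Grundy) = 15 - 2 = 13

13


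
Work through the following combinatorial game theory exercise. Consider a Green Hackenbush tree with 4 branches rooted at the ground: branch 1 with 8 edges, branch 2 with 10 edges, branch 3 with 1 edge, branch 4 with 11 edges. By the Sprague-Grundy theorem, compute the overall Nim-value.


The tree has 4 branches from the ground vertex.
In Green Hackenbush, the Nim-value of a simple path of length k is k.
Branch 1: length 8, Nim-value = 8
Branch 2: length 10, Nim-value = 10
Branch 3: length 1, Nim-value = 1
Branch 4: length 11, Nim-value = 11
Total Nim-value = XOR of all branch values:
0 XOR 8 = 8
8 XOR 10 = 2
2 XOR 1 = 3
3 XOR 11 = 8
Nim-value of the tree = 8

8


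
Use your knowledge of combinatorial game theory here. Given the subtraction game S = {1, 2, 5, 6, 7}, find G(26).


The subtraction set is S = {1, 2, 5, 6, 7}.
G(k) = mex{ G(k - s) : s in S, s <= k }. We compute iteratively: G(0) = 0.
G(1) = mex({0}) = 1
G(2) = mex({0, 1}) = 2
G(3) = mex({1, 2}) = 0
G(4) = mex({0, 2}) = 1
G(5) = mex({0, 1}) = 2
G(6) = mex({0, 1, 2}) = 3
G(7) = mex({0, 1, 2, 3}) = 4
G(8) = mex({0, 1, 2, 3, 4}) = 5
G(9) = mex({0, 1, 2, 4, 5}) = 3
G(10) = mex({0, 1, 2, 3, 5}) = 4
G(11) = mex({1, 2, 3, 4}) = 0
G(12) = mex({0, 2, 3, 4}) = 1
G(13) = mex({0, 1, 3, 4, 5}) = 2
G(14) = mex({1, 2, 3, 4, 5}) = 0
G(15) = mex({0, 2, 3, 4, 5}) = 1
G(16) = mex({0, 1, 3, 4}) = 2
G(17) = mex({0, 1, 2, 4}) = 3
Observe that G(11)..G(17) = 0, 1, 2, 0, 1, 2, 3 repeats G(0)..G(6) = 0, 1, 2, 0, 1, 2, 3.
For k >= max(S) = 7, G(k) is determined by the previous 7 values G(k-7)..G(k-1); a window of 7 consecutive values has recurred shifted by 11, so by induction G(k + 11) = G(k) for all k >= 0: the sequence is periodic from the start with period 11.
One period: G(0..10) = 0, 1, 2, 0, 1, 2, 3, 4, 5, 3, 4.
26 mod 11 = 4, so G(26) = G(4) = 1.

1


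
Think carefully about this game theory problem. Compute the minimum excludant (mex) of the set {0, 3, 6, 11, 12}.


Set = {0, 3, 6, 11, 12}
0 is in the set.
1 is NOT in the set. This is the mex.
mex = 1

1


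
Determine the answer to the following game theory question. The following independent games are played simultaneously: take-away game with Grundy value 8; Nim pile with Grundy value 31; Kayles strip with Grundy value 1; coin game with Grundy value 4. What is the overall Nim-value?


By the Sprague-Grundy theorem, the Grundy value of a sum of games is the XOR of individual Grundy values.
take-away game: Grundy value = 8. Running XOR: 0 XOR 8 = 8
Nim pile: Grundy value = 31. Running XOR: 8 XOR 31 = 23
Kayles strip: Grundy value = 1. Running XOR: 23 XOR 1 = 22
coin game: Grundy value = 4. Running XOR: 22 XOR 4 = 18
The combined Grundy value is 18.

18


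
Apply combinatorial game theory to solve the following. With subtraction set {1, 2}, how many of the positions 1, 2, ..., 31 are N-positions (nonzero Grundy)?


Subtraction set S = {1, 2}, so G(n) = n mod 3.
G(n) = 0 when n is a multiple of 3.
Multiples of 3 in [1, 31]: 10
N-positions (nonzero Grundy) = 31 - 10 = 21

21


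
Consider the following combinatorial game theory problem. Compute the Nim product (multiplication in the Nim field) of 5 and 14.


Nim multiplication is bilinear over XOR: (u XOR v) * w = (u*w) XOR (v*w).
So we split each operand into its bit components and XOR the pairwise Nim products.
5 = 1 + 4 (as XOR of powers of 2).
14 = 2 + 4 + 8 (as XOR of powers of 2).
Using the standard Nim-product table on single bits:
  2*2 = 3,   2*4 = 8,   2*8 = 12,
  4*4 = 6,   4*8 = 11,  8*8 = 13,
and  1*x = x (identity), k*l = l*k (commutative).
Pairwise Nim products:
  1 * 2 = 2
  1 * 4 = 4
  1 * 8 = 8
  4 * 2 = 8
  4 * 4 = 6
  4 * 8 = 11
XOR them: 2 XOR 4 XOR 8 XOR 8 XOR 6 XOR 11 = 11.
Result: 5 * 14 = 11 (in Nim).

11


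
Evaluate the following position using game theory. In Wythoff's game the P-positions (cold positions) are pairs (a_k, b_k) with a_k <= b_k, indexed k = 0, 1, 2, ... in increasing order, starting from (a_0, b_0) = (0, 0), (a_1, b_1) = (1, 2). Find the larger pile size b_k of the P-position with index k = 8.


By Wythoff's theorem, a_k = floor(k * phi) and b_k = floor(k * phi^2) = a_k + k, where phi = (1 + sqrt(5))/2 is the golden ratio.
phi = (1 + sqrt(5))/2 = 1.618034
phi^2 = phi + 1 = 2.618034
k = 8
k * phi^2 = 8 * 2.618034 = 20.944272
b_8 = floor(k * phi^2) = 20 (check: a_8 + k = 12 + 8 = 20)

20


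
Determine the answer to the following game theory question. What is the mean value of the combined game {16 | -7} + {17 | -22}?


G1 = {16 | -7}, G2 = {17 | -22}
Each is a switch {a | b} with numbers a > b; its mean value is (a + b)/2, and mean value is additive over game sums: m(G1 + G2) = m(G1) + m(G2).
Mean of G1 = (16 + (-7))/2 = 9/2 = 9/2
Mean of G2 = (17 + (-22))/2 = -5/2 = -5/2
Mean of G1 + G2 = 9/2 + -5/2 = 2

2


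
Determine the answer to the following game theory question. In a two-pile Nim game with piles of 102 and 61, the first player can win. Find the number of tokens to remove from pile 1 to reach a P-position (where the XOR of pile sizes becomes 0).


Piles: 102 and 61
Current XOR: 102 XOR 61 = 91 (non-zero, so this is an N-position).
To make the XOR zero, we need to find a move that balances the piles.
For pile 1 (size 102): target = 102 XOR 91 = 61
We reduce pile 1 from 102 to 61.
Tokens removed: 102 - 61 = 41
Verification: 61 XOR 61 = 0

41


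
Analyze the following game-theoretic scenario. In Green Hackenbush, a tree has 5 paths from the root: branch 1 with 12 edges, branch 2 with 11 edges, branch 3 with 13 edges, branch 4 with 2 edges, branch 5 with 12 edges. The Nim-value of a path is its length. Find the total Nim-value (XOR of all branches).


The tree has 5 branches from the ground vertex.
In Green Hackenbush, the Nim-value of a simple path of length k is k.
Branch 1: length 12, Nim-value = 12
Branch 2: length 11, Nim-value = 11
Branch 3: length 13, Nim-value = 13
Branch 4: length 2, Nim-value = 2
Branch 5: length 12, Nim-value = 12
Total Nim-value = XOR of all branch values:
0 XOR 12 = 12
12 XOR 11 = 7
7 XOR 13 = 10
10 XOR 2 = 8
8 XOR 12 = 4
Nim-value of the tree = 4

4


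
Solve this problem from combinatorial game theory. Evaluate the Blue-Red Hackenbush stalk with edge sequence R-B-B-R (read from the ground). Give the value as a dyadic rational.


Edges (from ground): R-B-B-R
By Berlekamp's sign-expansion rule, a Blue-Red Hackenbush stalk has the value of the surreal number whose sign sequence is the edge sequence with B -> + and R -> -.
Sign sequence: -++-
Trace the sign expansion in the surreal number tree, starting from 0:
Edge 1: R (sign -) -> bounds (-inf, 0), value = -1
Edge 2: B (sign +) -> bounds (-1, 0), value = -1/2
Edge 3: B (sign +) -> bounds (-1/2, 0), value = -1/4
Edge 4: R (sign -) -> bounds (-1/2, -1/4), value = -3/8
Game value = -3/8

-3/8


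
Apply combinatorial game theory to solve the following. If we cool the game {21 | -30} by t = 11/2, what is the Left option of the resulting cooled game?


Original game: {21 | -30} (a switch {a | b} with a > b).
Cooling by t (for t below the temperature (a - b)/2 = 51/2) taxes each move by t: {a | b} cooled by t is {a - t | b + t}.
Cooling amount: t = 11/2
Cooled Left option: 21 - 11/2 = 31/2
Cooled Right option: -30 + 11/2 = -49/2
Cooled game: {31/2 | -49/2}
Left option = 31/2

31/2


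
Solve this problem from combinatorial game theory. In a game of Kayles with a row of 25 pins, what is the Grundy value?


Kayles: a move removes 1 or 2 adjacent pins from a contiguous row.
Removing pins from a row of k leaves two independent rows (a, b) with a + b = k - 1 (one pin) or a + b = k - 2 (two pins); an end removal gives a = 0.
By Sprague-Grundy, G(k) = mex{ G(a) XOR G(b) } over all these splits. G(0) = 0.
G(1): splits (0,0):0^0=0 -> mex({0}) = 1
G(2): splits (0,1):0^1=1 (0,0):0^0=0 -> mex({0, 1}) = 2
G(3): splits (0,2):0^2=2 (1,1):1^1=0 (0,1):0^1=1 -> mex({0, 1, 2}) = 3
G(4): splits (0,3):0^3=3 (1,2):1^2=3 (0,2):0^2=2 (1,1):1^1=0 -> mex({0, 2, 3}) = 1
G(5): splits (0,4):0^1=1 (1,3):1^3=2 (2,2):2^2=0 (0,3):0^3=3 (1,2):1^2=3 -> mex({0, 1, 2, 3}) = 4
G(6) = mex({0, 1, 2, 4}) = 3
G(7) = mex({0, 1, 3, 4, 5}) = 2
G(8) = mex({0, 2, 3, 5, 6}) = 1
G(9) = mex({0, 1, 2, 3, 6, 7}) = 4
G(10) = mex({0, 1, 3, 4, 5, 7}) = 2
G(11) = mex({0, 1, 2, 3, 4, 5}) = 6
G(12) = mex({0, 1, 2, 3, 5, 6, 7}) = 4
G(13) = mex({0, 2, 3, 4, 6, 7}) = 1
G(14) = mex({0, 1, 4, 5, 6, 7}) = 2
G(15) = mex({0, 1, 2, 3, 4, 5, 6}) = 7
G(16) = mex({0, 2, 3, 5, 6, 7}) = 1
G(17) = mex({0, 1, 2, 3, 5, 6, 7}) = 4
G(18) = mex({0, 1, 2, 4, 5, 6}) = 3
G(19) = mex({0, 1, 3, 4, 5, 7}) = 2
G(20) = mex({0, 2, 3, 4, 5, 6, 7}) = 1
G(21) = mex({0, 1, 2, 3, 5, 6, 7}) = 4
G(22) = mex({0, 1, 2, 3, 4, 5, 7}) = 6
G(23) = mex({0, 1, 2, 3, 4, 5, 6}) = 7
G(24) = mex({0, 1, 2, 3, 5, 6, 7}) = 4
G(25) = mex({0, 2, 3, 4, 6, 7}) = 1
Therefore G(25) = 1.

1


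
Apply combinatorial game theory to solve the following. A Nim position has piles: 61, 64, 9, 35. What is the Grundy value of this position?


We need the XOR (exclusive or) of all pile sizes.
After XOR-ing pile 1 (size 61): 0 XOR 61 = 61
After XOR-ing pile 2 (size 64): 61 XOR 64 = 125
After XOR-ing pile 3 (size 9): 125 XOR 9 = 116
After XOR-ing pile 4 (size 35): 116 XOR 35 = 87
The Nim-value of this position is 87.

87


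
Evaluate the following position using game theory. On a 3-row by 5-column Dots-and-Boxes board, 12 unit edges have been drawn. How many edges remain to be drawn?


Grid: 3 x 5 boxes, i.e. 4 rows and 6 columns of dots.
Horizontal edges: (rows + 1) * cols = 4 * 5 = 20
Vertical edges: rows * (cols + 1) = 3 * 6 = 18
Total edges: 20 + 18 = 38
Edges drawn: 12
Remaining: 38 - 12 = 26

26


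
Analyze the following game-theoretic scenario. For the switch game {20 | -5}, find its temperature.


The game is {20 | -5}, a switch {a | b} with numbers a > b.
Cooling {a | b} by t gives {a - t | b + t}, which stops being hot when a - t = b + t, i.e. at t = (a - b)/2. So the temperature of a switch is (a - b)/2.
Temperature = (Left option - Right option) / 2
= (20 - (-5)) / 2
= 25 / 2
= 25/2

25/2


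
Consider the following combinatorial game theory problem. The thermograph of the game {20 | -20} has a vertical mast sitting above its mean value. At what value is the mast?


Game = {20 | -20}, a switch {a | b} with numbers a > b.
Its thermograph has left wall a - t and right wall b + t, which meet at t = (a - b)/2, where both equal (a + b)/2. So the mast (mean value) is at (a + b)/2.
Mean = (20 + (-20))/2 = 0/2 = 0

0


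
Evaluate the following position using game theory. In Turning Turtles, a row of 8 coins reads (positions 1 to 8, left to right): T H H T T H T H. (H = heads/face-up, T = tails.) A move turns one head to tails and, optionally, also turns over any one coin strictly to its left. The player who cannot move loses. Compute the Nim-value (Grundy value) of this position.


Coins: T H H T T H T H
Key fact: a single head at position k behaves exactly like a Nim heap of size k (turning it to T and optionally flipping a coin at j < k corresponds to moving the heap from k to j, or to 0), and heads combine as a disjunctive sum (two heads at the same place would cancel, matching j XOR j = 0). So the Nim-value is the XOR of the 1-indexed positions of the heads.
Face-up positions (1-indexed): [2, 3, 6, 8]
XOR 0 with 2: 0 XOR 2 = 2
XOR 2 with 3: 2 XOR 3 = 1
XOR 1 with 6: 1 XOR 6 = 7
XOR 7 with 8: 7 XOR 8 = 15
Nim-value = 15

15


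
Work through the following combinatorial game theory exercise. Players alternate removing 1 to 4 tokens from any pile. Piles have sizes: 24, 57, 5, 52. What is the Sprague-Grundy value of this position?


Subtraction set: {1, 2, 3, 4}
For this subtraction set, G(n) = n mod 5 (period = max + 1 = 5).
Pile 1 (size 24): G(24) = 24 mod 5 = 4
Pile 2 (size 57): G(57) = 57 mod 5 = 2
Pile 3 (size 5): G(5) = 5 mod 5 = 0
Pile 4 (size 52): G(52) = 52 mod 5 = 2
Total Grundy value = XOR of all: 4 XOR 2 XOR 0 XOR 2 = 4

4


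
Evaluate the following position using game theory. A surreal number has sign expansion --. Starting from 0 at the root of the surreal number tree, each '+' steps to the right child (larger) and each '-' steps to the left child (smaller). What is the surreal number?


Sign expansion: --
Rule: track bounds (lo, hi), initially (-inf, +inf). On '+', the current value becomes lo and we move to the simplest number in (value, hi): value + 1 if hi = +inf, otherwise the midpoint (value + hi)/2. On '-', the current value becomes hi and we move to value - 1 if lo = -inf, otherwise the midpoint (lo + value)/2.
Start at 0.
Step 1: sign = -, move left. Bounds: (-inf, 0). Value = -1
Step 2: sign = -, move left. Bounds: (-inf, -1). Value = -2
The surreal number with sign expansion -- is -2.

-2


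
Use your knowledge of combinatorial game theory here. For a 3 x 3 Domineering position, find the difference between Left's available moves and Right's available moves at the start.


Board is 3 x 3 (rows x cols).
Left (vertical) placements: (rows-1) * cols = 2 * 3 = 6
Right (horizontal) placements: rows * (cols-1) = 3 * 2 = 6
Advantage = Left - Right = 6 - 6 = 0

0


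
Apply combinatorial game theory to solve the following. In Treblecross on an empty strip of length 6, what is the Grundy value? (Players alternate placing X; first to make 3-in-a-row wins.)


Treblecross: place X on empty cells; 3-in-a-row wins.
Playing within two cells of an existing X lets the opponent win at once, so sensible play treats the cells i-2..i+2 around each X as dead. The player left with no safe cell loses, so this is a normal-play take-away game on strips of safe cells.
Placing X at cell i (0-indexed) of a strip of k safe cells leaves independent strips of sizes max(0, i-2) and max(0, k-i-3). Hence G(k) = mex{ G(max(0,i-2)) XOR G(max(0,k-i-3)) : 0 <= i < k }, with G(0) = 0.
G(1): splits (0,0):0^0=0 -> mex({0}) = 1
G(2): splits (0,0):0^0=0 -> mex({0}) = 1
G(3): splits (0,0):0^0=0 -> mex({0}) = 1
G(4): splits (0,1):0^1=1 (0,0):0^0=0 -> mex({0, 1}) = 2
G(5): splits (0,2):0^1=1 (0,1):0^1=1 (0,0):0^0=0 -> mex({0, 1}) = 2
G(6) = mex({1}) = 0
Therefore G(6) = 0.

0


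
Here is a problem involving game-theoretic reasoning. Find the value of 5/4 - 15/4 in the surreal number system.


x = 5/4, y = 15/4
Converting to common denominator: 4
x = 5/4, y = 15/4
x - y = 5/4 - 15/4 = -5/2

-5/2


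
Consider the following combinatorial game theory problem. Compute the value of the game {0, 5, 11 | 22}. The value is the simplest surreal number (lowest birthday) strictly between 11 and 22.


Left options: {0, 5, 11}, max = 11
Right options: {22}, min = 22
All options are numbers and max(Left) < min(Right), so by the simplicity theorem the value is the simplest (earliest-born) number strictly between 11 and 22.
Integers 12 through 21 all lie strictly between 11 and 22.
Among integers, the simplest (lowest birthday = smallest |n|; 0 is born on day 0, +-n on day n) is 12.
No non-integer in the interval can be simpler: if x is a non-integer in the interval, then floor(x) or ceil(x) also lies in the interval (the interval contains an integer), and both are proper prefixes of x's sign expansion, i.e. born earlier. So the game value is 12.
Game value = 12

12


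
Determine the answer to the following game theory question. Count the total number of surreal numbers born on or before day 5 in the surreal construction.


Day 0: {|} = 0 is born. Count = 1.
Day n: the number of surreal numbers born by day n is 2^(n+1) - 1.
By day 0: 2^1 - 1 = 1
By day 1: 2^2 - 1 = 3
By day 2: 2^3 - 1 = 7
By day 3: 2^4 - 1 = 15
By day 4: 2^5 - 1 = 31
By day 5: 2^6 - 1 = 63
By day 5: 63 surreal numbers.

63


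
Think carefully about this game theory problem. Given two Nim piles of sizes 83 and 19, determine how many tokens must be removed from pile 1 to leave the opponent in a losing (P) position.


Piles: 83 and 19
Current XOR: 83 XOR 19 = 64 (non-zero, so this is an N-position).
To make the XOR zero, we need to find a move that balances the piles.
For pile 1 (size 83): target = 83 XOR 64 = 19
We reduce pile 1 from 83 to 19.
Tokens removed: 83 - 19 = 64
Verification: 19 XOR 19 = 0

64


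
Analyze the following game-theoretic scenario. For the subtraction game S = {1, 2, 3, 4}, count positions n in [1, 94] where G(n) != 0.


Subtraction set S = {1, 2, 3, 4}, so G(n) = n mod 5.
G(n) = 0 when n is a multiple of 5.
Multiples of 5 in [1, 94]: 18
N-positions (nonzero Grundy) = 94 - 18 = 76

76


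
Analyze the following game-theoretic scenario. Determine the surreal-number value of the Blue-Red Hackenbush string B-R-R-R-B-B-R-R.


Edges (from ground): B-R-R-R-B-B-R-R
By Berlekamp's sign-expansion rule, a Blue-Red Hackenbush stalk has the value of the surreal number whose sign sequence is the edge sequence with B -> + and R -> -.
Sign sequence: +---++--
Trace the sign expansion in the surreal number tree, starting from 0:
Edge 1: B (sign +) -> bounds (0, +inf), value = 1
Edge 2: R (sign -) -> bounds (0, 1), value = 1/2
Edge 3: R (sign -) -> bounds (0, 1/2), value = 1/4
Edge 4: R (sign -) -> bounds (0, 1/4), value = 1/8
Edge 5: B (sign +) -> bounds (1/8, 1/4), value = 3/16
Edge 6: B (sign +) -> bounds (3/16, 1/4), value = 7/32
Edge 7: R (sign -) -> bounds (3/16, 7/32), value = 13/64
Edge 8: R (sign -) -> bounds (3/16, 13/64), value = 25/128
Game value = 25/128

25/128


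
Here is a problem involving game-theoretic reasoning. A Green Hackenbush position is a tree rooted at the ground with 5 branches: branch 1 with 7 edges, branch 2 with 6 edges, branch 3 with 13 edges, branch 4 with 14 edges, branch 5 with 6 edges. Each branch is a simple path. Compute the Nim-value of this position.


The tree has 5 branches from the ground vertex.
In Green Hackenbush, the Nim-value of a simple path of length k is k.
Branch 1: length 7, Nim-value = 7
Branch 2: length 6, Nim-value = 6
Branch 3: length 13, Nim-value = 13
Branch 4: length 14, Nim-value = 14
Branch 5: length 6, Nim-value = 6
Total Nim-value = XOR of all branch values:
0 XOR 7 = 7
7 XOR 6 = 1
1 XOR 13 = 12
12 XOR 14 = 2
2 XOR 6 = 4
Nim-value of the tree = 4

4


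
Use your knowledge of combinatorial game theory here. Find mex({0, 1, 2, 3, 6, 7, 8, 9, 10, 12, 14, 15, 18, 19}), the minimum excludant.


Set = {0, 1, 2, 3, 6, 7, 8, 9, 10, 12, 14, 15, 18, 19}
0 is in the set.
1 is in the set.
2 is in the set.
3 is in the set.
4 is NOT in the set. This is the mex.
mex = 4

4


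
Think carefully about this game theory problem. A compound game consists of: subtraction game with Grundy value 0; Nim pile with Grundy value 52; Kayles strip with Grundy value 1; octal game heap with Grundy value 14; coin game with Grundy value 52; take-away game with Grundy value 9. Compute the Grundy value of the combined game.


By the Sprague-Grundy theorem, the Grundy value of a sum of games is the XOR of individual Grundy values.
subtraction game: Grundy value = 0. Running XOR: 0 XOR 0 = 0
Nim pile: Grundy value = 52. Running XOR: 0 XOR 52 = 52
Kayles strip: Grundy value = 1. Running XOR: 52 XOR 1 = 53
octal game heap: Grundy value = 14. Running XOR: 53 XOR 14 = 59
coin game: Grundy value = 52. Running XOR: 59 XOR 52 = 15
take-away game: Grundy value = 9. Running XOR: 15 XOR 9 = 6
The combined Grundy value is 6.

6


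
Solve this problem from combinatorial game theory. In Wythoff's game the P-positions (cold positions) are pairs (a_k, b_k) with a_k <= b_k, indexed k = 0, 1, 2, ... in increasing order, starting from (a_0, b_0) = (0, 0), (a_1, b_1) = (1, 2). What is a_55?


By Wythoff's theorem, a_k = floor(k * phi) and b_k = floor(k * phi^2) = a_k + k, where phi = (1 + sqrt(5))/2 is the golden ratio.
phi = (1 + sqrt(5))/2 = 1.618034
k = 55
k * phi = 55 * 1.618034 = 88.991869
a_55 = floor(k * phi) = 88

88


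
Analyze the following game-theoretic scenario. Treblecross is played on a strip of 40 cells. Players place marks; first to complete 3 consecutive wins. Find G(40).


Treblecross: place X on empty cells; 3-in-a-row wins.
Playing within two cells of an existing X lets the opponent win at once, so sensible play treats the cells i-2..i+2 around each X as dead. The player left with no safe cell loses, so this is a normal-play take-away game on strips of safe cells.
Placing X at cell i (0-indexed) of a strip of k safe cells leaves independent strips of sizes max(0, i-2) and max(0, k-i-3). Hence G(k) = mex{ G(max(0,i-2)) XOR G(max(0,k-i-3)) : 0 <= i < k }, with G(0) = 0.
G(1): splits (0,0):0^0=0 -> mex({0}) = 1
G(2): splits (0,0):0^0=0 -> mex({0}) = 1
G(3): splits (0,0):0^0=0 -> mex({0}) = 1
G(4): splits (0,1):0^1=1 (0,0):0^0=0 -> mex({0, 1}) = 2
G(5): splits (0,2):0^1=1 (0,1):0^1=1 (0,0):0^0=0 -> mex({0, 1}) = 2
G(6) = mex({1}) = 0
G(7) = mex({0, 1, 2}) = 3
G(8) = mex({0, 1, 2}) = 3
G(9) = mex({0, 2}) = 1
G(10) = mex({0, 2, 3}) = 1
G(11) = mex({0, 3}) = 1
G(12) = mex({1, 3}) = 0
G(13) = mex({0, 1, 2, 3}) = 4
G(14) = mex({0, 1, 2}) = 3
G(15) = mex({0, 1, 2}) = 3
G(16) = mex({0, 1, 2, 4}) = 3
G(17) = mex({0, 1, 3, 4}) = 2
G(18) = mex({0, 1, 3, 4}) = 2
G(19) = mex({0, 1, 3, 5}) = 2
G(20) = mex({0, 1, 2, 3, 5}) = 4
G(21) = mex({0, 1, 2, 3, 5}) = 4
G(22) = mex({1, 2, 6}) = 0
G(23) = mex({0, 1, 2, 3, 4, 6}) = 5
G(24) = mex({0, 1, 2, 3, 4}) = 5
G(25) = mex({0, 1, 3, 4, 7}) = 2
G(26) = mex({0, 1, 3, 4, 5, 7}) = 2
G(27) = mex({0, 1, 3, 5}) = 2
G(28) = mex({0, 1, 2, 5}) = 3
G(29) = mex({0, 1, 2, 4, 5, 6}) = 3
G(30) = mex({1, 2, 4, 6}) = 0
G(31) = mex({0, 1, 2, 3, 4, 6}) = 5
G(32) = mex({1, 2, 3, 4, 7}) = 0
G(33) = mex({0, 3, 7}) = 1
G(34) = mex({0, 2, 3, 5, 7}) = 1
G(35) = mex({0, 2, 3, 5, 6}) = 1
G(36) = mex({0, 1, 2, 5, 6}) = 3
G(37) = mex({0, 1, 2, 4, 5, 6}) = 3
G(38) = mex({0, 1, 2, 4}) = 3
G(39) = mex({0, 1, 2, 3, 4, 7}) = 5
G(40) = mex({0, 1, 2, 3, 4, 5, 7}) = 6
Therefore G(40) = 6.

6


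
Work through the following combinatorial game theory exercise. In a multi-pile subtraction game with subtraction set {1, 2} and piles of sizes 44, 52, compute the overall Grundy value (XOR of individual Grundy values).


Subtraction set: {1, 2}
For this subtraction set, G(n) = n mod 3 (period = max + 1 = 3).
Pile 1 (size 44): G(44) = 44 mod 3 = 2
Pile 2 (size 52): G(52) = 52 mod 3 = 1
Total Grundy value = XOR of all: 2 XOR 1 = 3

3
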